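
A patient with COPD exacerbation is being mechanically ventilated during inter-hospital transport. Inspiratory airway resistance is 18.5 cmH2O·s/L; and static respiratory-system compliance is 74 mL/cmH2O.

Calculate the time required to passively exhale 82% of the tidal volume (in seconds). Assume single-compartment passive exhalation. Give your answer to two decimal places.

2.35

τ = R × C = 18.5 × 74 mL/cmH2O = 18.5 × 0.074 L/cmH2O = 1.369 s.
Exhaled fraction f = 1 − e^(−t/τ) → t = −τ·ln(1 − f) = −1.369·ln(0.18) = 2.348 s.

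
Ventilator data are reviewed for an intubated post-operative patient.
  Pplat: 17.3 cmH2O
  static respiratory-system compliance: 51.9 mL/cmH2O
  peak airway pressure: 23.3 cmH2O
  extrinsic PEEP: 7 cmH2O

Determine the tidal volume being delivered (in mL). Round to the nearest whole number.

535

Vt = Cstat × (Pplat − PEEP) = 51.9 × (17.3 − 7) = 51.9 × 10.3 = 534.57 mL.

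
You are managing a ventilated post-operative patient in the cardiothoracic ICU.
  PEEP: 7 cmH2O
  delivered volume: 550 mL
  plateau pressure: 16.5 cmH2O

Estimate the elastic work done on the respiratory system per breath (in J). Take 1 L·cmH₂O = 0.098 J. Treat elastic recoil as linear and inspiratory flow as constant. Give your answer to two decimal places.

Elastic work ≈ ½ × (Pplat − PEEP) × Vt = 0.5 × (16.5 − 7) × 0.550 L = 0.5 × 9.5 × 0.550 = 2.613 L·cmH2O.
× 0.098 J/(L·cmH2O) → 0.2561 J.

0.26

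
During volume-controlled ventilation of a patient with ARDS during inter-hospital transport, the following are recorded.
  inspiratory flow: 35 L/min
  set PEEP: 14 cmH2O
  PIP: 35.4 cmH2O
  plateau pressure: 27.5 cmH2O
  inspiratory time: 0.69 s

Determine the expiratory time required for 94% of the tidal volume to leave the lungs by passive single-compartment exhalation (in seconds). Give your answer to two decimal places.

Flow: 35 L/min ÷ 60 = 0.5833 L/s.
Vt = flow × Ti = 0.5833 L/s × 0.69 s × 1000 mL/L = 402.48 mL.
R = (PIP − Pplat)/V̇ = (35.4 − 27.5) / 0.5833 = 7.9/0.5833 = 13.544 cmH2O·s/L.
C = Vt/(Pplat − PEEP) = 402.48 / (27.5 − 14) = 402.48/13.5 = 29.813 mL/cmH2O.
τ = R × C = 13.544 × 0.02981 L/cmH2O = 0.4037 s.
t = −τ·ln(1 − 0.94) = −0.4037·ln(0.06) = 1.136 s.

1.14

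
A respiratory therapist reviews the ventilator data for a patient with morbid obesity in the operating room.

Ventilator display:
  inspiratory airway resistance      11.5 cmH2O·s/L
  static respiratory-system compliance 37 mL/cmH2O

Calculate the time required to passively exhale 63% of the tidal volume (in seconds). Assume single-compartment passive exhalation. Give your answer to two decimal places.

0.42

τ = R × C = 11.5 × 37 mL/cmH2O = 11.5 × 0.037 L/cmH2O = 0.4255 s.
Exhaled fraction f = 1 − e^(−t/τ) → t = −τ·ln(1 − f) = −0.4255·ln(0.37) = 0.4231 s.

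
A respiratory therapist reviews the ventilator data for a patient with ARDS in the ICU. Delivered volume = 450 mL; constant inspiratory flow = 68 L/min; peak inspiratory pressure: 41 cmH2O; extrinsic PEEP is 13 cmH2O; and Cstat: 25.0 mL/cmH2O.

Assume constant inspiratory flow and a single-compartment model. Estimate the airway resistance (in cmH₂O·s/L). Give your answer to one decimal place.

Flow: 68 L/min ÷ 60 = 1.1333 L/s.
Equation of motion (constant flow): PIP = Vt/C + R·V̇ + PEEP.
R·V̇ = PIP − Vt/C − PEEP = 41 − 450/25.0 − 13 = 41 − 18.0 − 13 = 10.0 cmH2O.
R = 10.0 / 1.1333 = 8.824 cmH2O·s/L.

8.8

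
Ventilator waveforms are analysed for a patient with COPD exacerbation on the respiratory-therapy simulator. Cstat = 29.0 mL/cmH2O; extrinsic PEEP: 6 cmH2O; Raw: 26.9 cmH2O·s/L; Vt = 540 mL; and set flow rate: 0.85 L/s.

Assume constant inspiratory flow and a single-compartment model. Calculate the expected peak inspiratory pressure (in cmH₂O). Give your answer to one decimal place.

47.5

Equation of motion (constant flow): PIP = Vt/C + R·V̇ + PEEP.
PIP = 540/29.0 + 26.9×0.85 + 6 = 18.621 + 22.865 + 6 = 47.486 cmH2O.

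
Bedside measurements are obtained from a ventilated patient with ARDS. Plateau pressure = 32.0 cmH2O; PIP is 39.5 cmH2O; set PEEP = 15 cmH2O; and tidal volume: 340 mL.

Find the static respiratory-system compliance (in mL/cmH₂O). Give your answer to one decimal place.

Cstat = Vt / (Pplat − PEEP) = 340 / (32.0 − 15) = 340 / 17.0 = 20.0 mL/cmH2O.

20.0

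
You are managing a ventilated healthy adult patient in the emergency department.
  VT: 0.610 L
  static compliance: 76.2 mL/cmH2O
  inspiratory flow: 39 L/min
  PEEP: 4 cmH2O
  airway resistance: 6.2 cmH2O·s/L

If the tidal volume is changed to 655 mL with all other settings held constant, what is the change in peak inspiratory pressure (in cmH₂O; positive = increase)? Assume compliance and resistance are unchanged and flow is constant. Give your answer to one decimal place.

PIP = Vt/C + R·V̇ + PEEP (constant-flow equation of motion).
Only the elastic term changes: ΔPIP = ΔVt / C = (655 − 610) / 76.2 = 0.5906 cmH2O.

0.6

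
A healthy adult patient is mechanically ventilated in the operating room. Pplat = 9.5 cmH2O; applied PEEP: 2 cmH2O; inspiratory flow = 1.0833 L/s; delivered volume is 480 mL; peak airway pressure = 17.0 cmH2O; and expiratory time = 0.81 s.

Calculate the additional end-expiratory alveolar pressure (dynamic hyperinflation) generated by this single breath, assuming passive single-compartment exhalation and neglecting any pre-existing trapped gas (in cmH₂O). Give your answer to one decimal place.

1.2

R = (PIP − Pplat)/V̇ = (17.0 − 9.5) / 1.0833 = 7.5/1.0833 = 6.923 cmH2O·s/L.
C = Vt/(Pplat − PEEP) = 480.0 / (9.5 − 2) = 480.0/7.5 = 64.0 mL/cmH2O.
τ = R × C = 6.923 × 0.064 L/cmH2O = 0.4431 s.
Fraction remaining = e^(−Te/τ) = e^(−0.81/0.4431) = 0.1607; trapped volume = 480.0 × 0.1607 = 77.136 mL.
Additional alveolar pressure from trapping ≈ V_trapped / C = 77.136 / 64.0 = 1.205 cmH2O.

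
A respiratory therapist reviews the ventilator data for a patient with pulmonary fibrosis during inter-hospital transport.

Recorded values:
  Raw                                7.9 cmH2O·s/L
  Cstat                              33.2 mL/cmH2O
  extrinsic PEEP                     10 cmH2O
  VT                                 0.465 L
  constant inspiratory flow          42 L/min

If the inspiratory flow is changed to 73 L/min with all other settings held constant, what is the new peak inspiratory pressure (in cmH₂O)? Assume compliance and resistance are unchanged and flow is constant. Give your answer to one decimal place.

33.6

Flow: 42 L/min ÷ 60 = 0.7 L/s.
New flow: 73 L/min ÷ 60 = 1.2167 L/s.
PIP = Vt/C + R·V̇ + PEEP (constant-flow equation of motion).
Only the resistive term changes: ΔPIP = R × ΔV̇ = 7.9 × (1.2167 − 0.7) = 7.9 × 0.5167 = 4.082 cmH2O.
Original PIP = 465/33.2 + 7.9×0.7 + 10 = 29.536 cmH2O; new PIP = 29.536 + (4.082) = 33.618 cmH2O.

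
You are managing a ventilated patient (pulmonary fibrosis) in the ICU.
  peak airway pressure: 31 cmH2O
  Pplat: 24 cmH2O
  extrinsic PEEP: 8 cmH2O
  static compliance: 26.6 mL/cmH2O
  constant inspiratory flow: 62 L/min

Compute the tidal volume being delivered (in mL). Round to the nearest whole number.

426

Vt = Cstat × (Pplat − PEEP) = 26.6 × (24 − 8) = 26.6 × 16.0 = 425.6 mL.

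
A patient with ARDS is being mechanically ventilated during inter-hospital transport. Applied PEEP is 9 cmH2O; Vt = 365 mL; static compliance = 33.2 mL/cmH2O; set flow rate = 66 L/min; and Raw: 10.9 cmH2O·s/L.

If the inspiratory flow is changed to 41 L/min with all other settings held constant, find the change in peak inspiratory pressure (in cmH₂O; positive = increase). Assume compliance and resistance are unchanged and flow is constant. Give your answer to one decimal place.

-4.5

Flow: 66 L/min ÷ 60 = 1.1 L/s.
New flow: 41 L/min ÷ 60 = 0.6833 L/s.
PIP = Vt/C + R·V̇ + PEEP (constant-flow equation of motion).
Only the resistive term changes: ΔPIP = R × ΔV̇ = 10.9 × (0.6833 − 1.1) = 10.9 × -0.4167 = -4.542 cmH2O.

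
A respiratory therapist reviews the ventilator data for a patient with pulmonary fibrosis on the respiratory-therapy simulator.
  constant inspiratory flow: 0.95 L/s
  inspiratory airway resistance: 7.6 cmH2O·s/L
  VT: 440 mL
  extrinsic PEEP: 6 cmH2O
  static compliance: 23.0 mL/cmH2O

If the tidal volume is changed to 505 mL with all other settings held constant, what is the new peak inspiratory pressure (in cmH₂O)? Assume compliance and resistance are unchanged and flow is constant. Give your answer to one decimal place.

35.2

PIP = Vt/C + R·V̇ + PEEP (constant-flow equation of motion).
Only the elastic term changes: ΔPIP = ΔVt / C = (505 − 440) / 23.0 = 2.826 cmH2O.
Original PIP = 440/23.0 + 7.6×0.95 + 6 = 32.35 cmH2O; new PIP = 32.35 + (2.826) = 35.176 cmH2O.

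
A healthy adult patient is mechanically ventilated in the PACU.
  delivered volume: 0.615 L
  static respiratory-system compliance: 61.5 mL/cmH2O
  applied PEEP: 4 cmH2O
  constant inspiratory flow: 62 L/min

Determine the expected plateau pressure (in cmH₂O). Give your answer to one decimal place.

14.0

Pplat = PEEP + Vt / Cstat = 4 + 615 / 61.5 = 4 + 10.0 = 14.0 cmH2O.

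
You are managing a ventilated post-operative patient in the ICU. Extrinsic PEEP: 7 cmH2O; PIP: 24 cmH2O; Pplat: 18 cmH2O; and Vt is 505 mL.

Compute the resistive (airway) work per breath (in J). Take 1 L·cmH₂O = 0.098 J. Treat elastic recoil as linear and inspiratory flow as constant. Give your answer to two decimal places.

With constant inspiratory flow the resistive pressure is constant at PIP − Pplat = 24 − 18 = 6.0 cmH2O, so resistive work = 6.0 × 0.505 = 3.03 L·cmH2O.
× 0.098 J/(L·cmH2O) → 0.2969 J.

0.30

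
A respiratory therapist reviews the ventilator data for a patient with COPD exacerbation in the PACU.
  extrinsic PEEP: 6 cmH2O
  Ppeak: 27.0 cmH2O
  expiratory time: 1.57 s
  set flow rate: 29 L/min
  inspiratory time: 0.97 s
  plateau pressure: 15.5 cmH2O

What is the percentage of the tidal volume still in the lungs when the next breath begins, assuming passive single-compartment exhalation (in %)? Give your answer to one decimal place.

26.3

Flow: 29 L/min ÷ 60 = 0.4833 L/s.
Vt = flow × Ti = 0.4833 L/s × 0.97 s × 1000 mL/L = 468.8 mL.
R = (PIP − Pplat)/V̇ = (27.0 − 15.5) / 0.4833 = 11.5/0.4833 = 23.795 cmH2O·s/L.
C = Vt/(Pplat − PEEP) = 468.8 / (15.5 − 6) = 468.8/9.5 = 49.347 mL/cmH2O.
τ = R × C = 23.795 × 0.04935 L/cmH2O = 1.174 s.
Fraction remaining at end-expiration = e^(−Te/τ) = e^(−1.57/1.174) = 0.2626 → 26.26%.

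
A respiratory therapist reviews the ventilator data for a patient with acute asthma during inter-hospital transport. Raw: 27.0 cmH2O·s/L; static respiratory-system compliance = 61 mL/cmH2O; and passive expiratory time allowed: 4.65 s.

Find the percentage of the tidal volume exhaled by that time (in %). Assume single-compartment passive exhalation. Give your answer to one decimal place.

τ = R × C = 27.0 × 61 mL/cmH2O = 27.0 × 0.061 L/cmH2O = 1.647 s.
Passive exhalation: V(t)/V₀ = e^(−t/τ) = e^(−4.65/1.647) = 0.05941.
Fraction exhaled = 1 − 0.05941 = 0.9406 → 94.06%.

94.1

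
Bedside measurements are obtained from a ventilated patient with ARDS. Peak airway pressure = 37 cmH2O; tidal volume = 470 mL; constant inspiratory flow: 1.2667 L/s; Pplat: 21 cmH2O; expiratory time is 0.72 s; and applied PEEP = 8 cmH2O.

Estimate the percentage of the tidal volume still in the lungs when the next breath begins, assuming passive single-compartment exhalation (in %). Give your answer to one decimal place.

R = (PIP − Pplat)/V̇ = (37 − 21) / 1.2667 = 16.0/1.2667 = 12.631 cmH2O·s/L.
C = Vt/(Pplat − PEEP) = 470.0 / (21 − 8) = 470.0/13.0 = 36.154 mL/cmH2O.
τ = R × C = 12.631 × 0.03615 L/cmH2O = 0.4566 s.
Fraction remaining at end-expiration = e^(−Te/τ) = e^(−0.72/0.4566) = 0.2066 → 20.66%.

20.7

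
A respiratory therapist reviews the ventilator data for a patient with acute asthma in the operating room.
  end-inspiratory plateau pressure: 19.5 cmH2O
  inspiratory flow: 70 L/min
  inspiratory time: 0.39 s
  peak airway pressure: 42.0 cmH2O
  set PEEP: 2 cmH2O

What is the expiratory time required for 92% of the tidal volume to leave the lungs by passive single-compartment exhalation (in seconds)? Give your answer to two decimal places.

1.27

Flow: 70 L/min ÷ 60 = 1.1667 L/s.
Vt = flow × Ti = 1.1667 L/s × 0.39 s × 1000 mL/L = 455.01 mL.
R = (PIP − Pplat)/V̇ = (42.0 − 19.5) / 1.1667 = 22.5/1.1667 = 19.285 cmH2O·s/L.
C = Vt/(Pplat − PEEP) = 455.01 / (19.5 − 2) = 455.01/17.5 = 26.001 mL/cmH2O.
τ = R × C = 19.285 × 0.026 L/cmH2O = 0.5014 s.
t = −τ·ln(1 − 0.92) = −0.5014·ln(0.08) = 1.266 s.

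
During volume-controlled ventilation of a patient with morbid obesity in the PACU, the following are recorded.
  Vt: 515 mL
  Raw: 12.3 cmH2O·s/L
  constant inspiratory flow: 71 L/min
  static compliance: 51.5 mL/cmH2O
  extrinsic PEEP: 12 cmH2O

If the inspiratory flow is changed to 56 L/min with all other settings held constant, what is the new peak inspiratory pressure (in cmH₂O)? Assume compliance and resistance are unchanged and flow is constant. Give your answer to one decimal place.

Flow: 71 L/min ÷ 60 = 1.1833 L/s.
New flow: 56 L/min ÷ 60 = 0.9333 L/s.
PIP = Vt/C + R·V̇ + PEEP (constant-flow equation of motion).
Only the resistive term changes: ΔPIP = R × ΔV̇ = 12.3 × (0.9333 − 1.1833) = 12.3 × -0.25 = -3.075 cmH2O.
Original PIP = 515/51.5 + 12.3×1.1833 + 12 = 36.555 cmH2O; new PIP = 36.555 + (-3.075) = 33.48 cmH2O.

33.5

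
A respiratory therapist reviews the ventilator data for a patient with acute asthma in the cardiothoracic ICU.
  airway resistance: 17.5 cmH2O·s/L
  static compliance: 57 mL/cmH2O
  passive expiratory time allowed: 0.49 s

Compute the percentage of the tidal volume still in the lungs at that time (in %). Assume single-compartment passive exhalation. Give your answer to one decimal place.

τ = R × C = 17.5 × 57 mL/cmH2O = 17.5 × 0.057 L/cmH2O = 0.9975 s.
Passive exhalation: V(t)/V₀ = e^(−t/τ) = e^(−0.49/0.9975) = 0.6119.
Fraction remaining = 0.6119 → 61.19%.

61.2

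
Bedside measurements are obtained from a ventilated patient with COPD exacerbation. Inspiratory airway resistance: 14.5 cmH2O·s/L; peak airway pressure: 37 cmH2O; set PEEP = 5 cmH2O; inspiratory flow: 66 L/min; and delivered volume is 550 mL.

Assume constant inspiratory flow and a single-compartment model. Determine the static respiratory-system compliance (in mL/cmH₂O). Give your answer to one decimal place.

Flow: 66 L/min ÷ 60 = 1.1 L/s.
Equation of motion (constant flow): PIP = Vt/C + R·V̇ + PEEP.
Vt/C = PIP − R·V̇ − PEEP = 37 − 14.5×1.1 − 5 = 37 − 15.95 − 5 = 16.05 cmH2O.
C = Vt / 16.05 = 550 / 16.05 = 34.268 mL/cmH2O.

34.3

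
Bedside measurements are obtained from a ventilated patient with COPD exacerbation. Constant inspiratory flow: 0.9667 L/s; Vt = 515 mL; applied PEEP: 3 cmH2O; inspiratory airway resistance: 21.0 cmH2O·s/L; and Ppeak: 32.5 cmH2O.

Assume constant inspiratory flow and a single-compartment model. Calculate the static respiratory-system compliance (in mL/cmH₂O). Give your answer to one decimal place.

56.0

Equation of motion (constant flow): PIP = Vt/C + R·V̇ + PEEP.
Vt/C = PIP − R·V̇ − PEEP = 32.5 − 21.0×0.9667 − 3 = 32.5 − 20.301 − 3 = 9.199 cmH2O.
C = Vt / 9.199 = 515 / 9.199 = 55.984 mL/cmH2O.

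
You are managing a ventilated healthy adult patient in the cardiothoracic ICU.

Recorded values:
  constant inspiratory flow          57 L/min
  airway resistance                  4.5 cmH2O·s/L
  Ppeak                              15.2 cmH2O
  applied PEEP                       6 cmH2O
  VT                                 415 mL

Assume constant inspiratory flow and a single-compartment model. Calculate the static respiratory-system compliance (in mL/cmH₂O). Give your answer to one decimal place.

Flow: 57 L/min ÷ 60 = 0.95 L/s.
Equation of motion (constant flow): PIP = Vt/C + R·V̇ + PEEP.
Vt/C = PIP − R·V̇ − PEEP = 15.2 − 4.5×0.95 − 6 = 15.2 − 4.275 − 6 = 4.925 cmH2O.
C = Vt / 4.925 = 415 / 4.925 = 84.264 mL/cmH2O.

84.3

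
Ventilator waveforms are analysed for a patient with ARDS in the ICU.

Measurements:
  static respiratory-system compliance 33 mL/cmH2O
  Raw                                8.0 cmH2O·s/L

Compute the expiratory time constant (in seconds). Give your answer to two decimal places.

0.26

τ = R × C = 8.0 × 33 mL/cmH2O = 8.0 × 0.033 L/cmH2O = 0.264 s.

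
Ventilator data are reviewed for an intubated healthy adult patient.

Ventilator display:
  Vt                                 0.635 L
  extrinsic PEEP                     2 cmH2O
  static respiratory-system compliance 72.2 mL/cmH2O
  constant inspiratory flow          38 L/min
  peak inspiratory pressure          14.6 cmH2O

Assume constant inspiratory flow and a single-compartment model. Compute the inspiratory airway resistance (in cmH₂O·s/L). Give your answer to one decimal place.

Flow: 38 L/min ÷ 60 = 0.6333 L/s.
Equation of motion (constant flow): PIP = Vt/C + R·V̇ + PEEP.
R·V̇ = PIP − Vt/C − PEEP = 14.6 − 635/72.2 − 2 = 14.6 − 8.795 − 2 = 3.805 cmH2O.
R = 3.805 / 0.6333 = 6.008 cmH2O·s/L.

6.0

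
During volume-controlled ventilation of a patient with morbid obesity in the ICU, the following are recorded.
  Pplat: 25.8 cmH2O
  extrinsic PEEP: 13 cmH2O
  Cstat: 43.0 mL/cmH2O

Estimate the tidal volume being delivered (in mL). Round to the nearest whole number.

Vt = Cstat × (Pplat − PEEP) = 43.0 × (25.8 − 13) = 43.0 × 12.8 = 550.4 mL.

550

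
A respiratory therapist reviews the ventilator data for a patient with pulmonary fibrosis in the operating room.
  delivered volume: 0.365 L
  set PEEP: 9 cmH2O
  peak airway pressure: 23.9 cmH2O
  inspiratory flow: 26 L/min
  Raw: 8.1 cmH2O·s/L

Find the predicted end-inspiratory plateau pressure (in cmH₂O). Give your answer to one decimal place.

Flow: 26 L/min ÷ 60 = 0.4333 L/s.
Pplat = PIP − Raw × flow = 23.9 − 8.1 × 0.4333 = 23.9 − 3.51 = 20.39 cmH2O.

20.4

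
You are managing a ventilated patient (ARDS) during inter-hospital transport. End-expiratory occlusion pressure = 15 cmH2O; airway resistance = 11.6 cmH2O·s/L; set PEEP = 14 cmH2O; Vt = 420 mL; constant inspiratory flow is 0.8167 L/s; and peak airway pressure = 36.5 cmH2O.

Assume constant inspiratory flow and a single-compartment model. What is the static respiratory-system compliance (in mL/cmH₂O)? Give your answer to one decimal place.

34.9

Total PEEP = 15 cmH2O (set 14 + intrinsic 1); this is the baseline alveolar pressure.
Equation of motion (constant flow): PIP = Vt/C + R·V̇ + PEEP.
Vt/C = PIP − R·V̇ − PEEP = 36.5 − 11.6×0.8167 − 15 = 36.5 − 9.474 − 15 = 12.026 cmH2O.
C = Vt / 12.026 = 420 / 12.026 = 34.924 mL/cmH2O.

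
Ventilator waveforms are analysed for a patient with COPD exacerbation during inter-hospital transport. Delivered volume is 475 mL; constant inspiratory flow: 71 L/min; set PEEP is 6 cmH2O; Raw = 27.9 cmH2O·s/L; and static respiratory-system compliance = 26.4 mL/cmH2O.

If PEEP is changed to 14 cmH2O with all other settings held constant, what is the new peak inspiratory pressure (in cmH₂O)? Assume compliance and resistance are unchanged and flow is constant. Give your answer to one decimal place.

Flow: 71 L/min ÷ 60 = 1.1833 L/s.
PIP = Vt/C + R·V̇ + PEEP (constant-flow equation of motion).
Only the baseline term changes: ΔPIP = ΔPEEP = 14 − 6 = 8.0 cmH2O.
Original PIP = 475/26.4 + 27.9×1.1833 + 6 = 57.006 cmH2O; new PIP = 57.006 + (8.0) = 65.006 cmH2O.

65.0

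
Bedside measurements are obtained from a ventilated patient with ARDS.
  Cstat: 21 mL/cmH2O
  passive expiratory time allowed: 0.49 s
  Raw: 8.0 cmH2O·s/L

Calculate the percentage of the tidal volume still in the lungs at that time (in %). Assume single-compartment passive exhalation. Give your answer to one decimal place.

τ = R × C = 8.0 × 21 mL/cmH2O = 8.0 × 0.021 L/cmH2O = 0.168 s.
Passive exhalation: V(t)/V₀ = e^(−t/τ) = e^(−0.49/0.168) = 0.05411.
Fraction remaining = 0.05411 → 5.411%.

5.4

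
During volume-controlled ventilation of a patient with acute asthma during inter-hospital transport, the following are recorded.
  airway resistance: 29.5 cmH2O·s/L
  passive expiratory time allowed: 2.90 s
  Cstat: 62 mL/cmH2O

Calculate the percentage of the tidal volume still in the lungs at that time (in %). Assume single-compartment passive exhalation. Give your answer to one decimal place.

τ = R × C = 29.5 × 62 mL/cmH2O = 29.5 × 0.062 L/cmH2O = 1.829 s.
Passive exhalation: V(t)/V₀ = e^(−t/τ) = e^(−2.90/1.829) = 0.2048.
Fraction remaining = 0.2048 → 20.48%.

20.5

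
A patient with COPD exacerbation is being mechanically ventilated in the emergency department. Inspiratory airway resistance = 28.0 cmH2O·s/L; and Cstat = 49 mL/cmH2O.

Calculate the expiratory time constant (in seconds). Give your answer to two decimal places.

τ = R × C = 28.0 × 49 mL/cmH2O = 28.0 × 0.049 L/cmH2O = 1.372 s.

1.37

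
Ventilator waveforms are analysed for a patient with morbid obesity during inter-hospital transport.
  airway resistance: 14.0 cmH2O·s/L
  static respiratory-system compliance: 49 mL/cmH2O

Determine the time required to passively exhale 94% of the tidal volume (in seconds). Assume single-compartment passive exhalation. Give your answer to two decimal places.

τ = R × C = 14.0 × 49 mL/cmH2O = 14.0 × 0.049 L/cmH2O = 0.686 s.
Exhaled fraction f = 1 − e^(−t/τ) → t = −τ·ln(1 − f) = −0.686·ln(0.06) = 1.93 s.

1.93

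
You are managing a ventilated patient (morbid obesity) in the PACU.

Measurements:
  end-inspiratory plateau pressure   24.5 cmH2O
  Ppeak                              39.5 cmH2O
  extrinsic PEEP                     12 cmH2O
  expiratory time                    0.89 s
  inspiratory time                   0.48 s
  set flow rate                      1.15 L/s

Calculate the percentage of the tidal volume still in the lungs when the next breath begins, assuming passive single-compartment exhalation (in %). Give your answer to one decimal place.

Vt = flow × Ti = 1.15 L/s × 0.48 s × 1000 mL/L = 552.0 mL.
R = (PIP − Pplat)/V̇ = (39.5 − 24.5) / 1.15 = 15.0/1.15 = 13.043 cmH2O·s/L.
C = Vt/(Pplat − PEEP) = 552.0 / (24.5 − 12) = 552.0/12.5 = 44.16 mL/cmH2O.
τ = R × C = 13.043 × 0.04416 L/cmH2O = 0.576 s.
Fraction remaining at end-expiration = e^(−Te/τ) = e^(−0.89/0.576) = 0.2133 → 21.33%.

21.3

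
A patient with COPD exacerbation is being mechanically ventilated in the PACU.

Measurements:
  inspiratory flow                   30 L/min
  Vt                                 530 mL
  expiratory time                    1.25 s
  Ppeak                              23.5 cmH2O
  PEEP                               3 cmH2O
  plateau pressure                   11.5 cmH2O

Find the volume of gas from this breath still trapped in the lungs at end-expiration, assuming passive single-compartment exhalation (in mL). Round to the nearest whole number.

230

Flow: 30 L/min ÷ 60 = 0.5 L/s.
R = (PIP − Pplat)/V̇ = (23.5 − 11.5) / 0.5 = 12.0/0.5 = 24.0 cmH2O·s/L.
C = Vt/(Pplat − PEEP) = 530.0 / (11.5 − 3) = 530.0/8.5 = 62.353 mL/cmH2O.
τ = R × C = 24.0 × 0.06235 L/cmH2O = 1.496 s.
Fraction remaining = e^(−Te/τ) = e^(−1.25/1.496) = 0.4336.
Trapped volume = 530.0 × 0.4336 = 229.81 mL.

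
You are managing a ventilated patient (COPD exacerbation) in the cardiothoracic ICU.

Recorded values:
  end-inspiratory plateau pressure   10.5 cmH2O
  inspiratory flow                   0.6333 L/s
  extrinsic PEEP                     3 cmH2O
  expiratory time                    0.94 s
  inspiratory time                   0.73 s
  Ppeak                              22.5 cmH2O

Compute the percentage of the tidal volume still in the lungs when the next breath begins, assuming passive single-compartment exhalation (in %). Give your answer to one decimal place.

44.7

Vt = flow × Ti = 0.6333 L/s × 0.73 s × 1000 mL/L = 462.31 mL.
R = (PIP − Pplat)/V̇ = (22.5 − 10.5) / 0.6333 = 12.0/0.6333 = 18.948 cmH2O·s/L.
C = Vt/(Pplat − PEEP) = 462.31 / (10.5 − 3) = 462.31/7.5 = 61.641 mL/cmH2O.
τ = R × C = 18.948 × 0.06164 L/cmH2O = 1.168 s.
Fraction remaining at end-expiration = e^(−Te/τ) = e^(−0.94/1.168) = 0.4472 → 44.72%.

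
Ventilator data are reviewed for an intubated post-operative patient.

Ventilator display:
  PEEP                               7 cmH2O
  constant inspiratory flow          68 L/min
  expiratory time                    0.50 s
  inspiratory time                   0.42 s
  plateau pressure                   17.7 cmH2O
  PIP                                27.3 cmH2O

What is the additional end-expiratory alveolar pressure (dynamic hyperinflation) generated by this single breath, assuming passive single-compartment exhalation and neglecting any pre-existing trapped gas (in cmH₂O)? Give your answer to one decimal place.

2.8

Flow: 68 L/min ÷ 60 = 1.1333 L/s.
Vt = flow × Ti = 1.1333 L/s × 0.42 s × 1000 mL/L = 475.99 mL.
R = (PIP − Pplat)/V̇ = (27.3 − 17.7) / 1.1333 = 9.6/1.1333 = 8.471 cmH2O·s/L.
C = Vt/(Pplat − PEEP) = 475.99 / (17.7 − 7) = 475.99/10.7 = 44.485 mL/cmH2O.
τ = R × C = 8.471 × 0.04449 L/cmH2O = 0.3769 s.
Fraction remaining = e^(−Te/τ) = e^(−0.50/0.3769) = 0.2654; trapped volume = 475.99 × 0.2654 = 126.33 mL.
Additional alveolar pressure from trapping ≈ V_trapped / C = 126.33 / 44.485 = 2.84 cmH2O.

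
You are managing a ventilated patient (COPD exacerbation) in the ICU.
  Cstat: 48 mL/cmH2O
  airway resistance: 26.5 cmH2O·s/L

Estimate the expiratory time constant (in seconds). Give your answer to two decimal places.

τ = R × C = 26.5 × 48 mL/cmH2O = 26.5 × 0.048 L/cmH2O = 1.272 s.

1.27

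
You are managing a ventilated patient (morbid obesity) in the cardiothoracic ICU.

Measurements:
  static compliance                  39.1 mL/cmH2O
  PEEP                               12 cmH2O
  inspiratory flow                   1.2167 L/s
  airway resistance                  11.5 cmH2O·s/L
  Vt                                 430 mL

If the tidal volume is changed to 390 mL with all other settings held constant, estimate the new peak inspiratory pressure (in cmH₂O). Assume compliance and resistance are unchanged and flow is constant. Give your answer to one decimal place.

36.0

PIP = Vt/C + R·V̇ + PEEP (constant-flow equation of motion).
Only the elastic term changes: ΔPIP = ΔVt / C = (390 − 430) / 39.1 = -1.023 cmH2O.
Original PIP = 430/39.1 + 11.5×1.2167 + 12 = 36.989 cmH2O; new PIP = 36.989 + (-1.023) = 35.966 cmH2O.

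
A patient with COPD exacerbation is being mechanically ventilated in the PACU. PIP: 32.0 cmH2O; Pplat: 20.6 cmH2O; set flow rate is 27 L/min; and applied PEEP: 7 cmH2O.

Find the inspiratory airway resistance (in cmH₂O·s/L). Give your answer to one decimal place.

Flow: 27 L/min ÷ 60 = 0.45 L/s.
Raw = (PIP − Pplat) / flow = (32.0 − 20.6) / 0.45 = 11.4 / 0.45 = 25.333 cmH2O·s/L.

25.3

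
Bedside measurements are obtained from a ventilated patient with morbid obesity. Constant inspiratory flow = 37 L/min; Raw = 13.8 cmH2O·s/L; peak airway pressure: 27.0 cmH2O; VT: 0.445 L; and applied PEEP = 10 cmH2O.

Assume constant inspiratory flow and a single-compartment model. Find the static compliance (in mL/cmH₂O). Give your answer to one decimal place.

52.4

Flow: 37 L/min ÷ 60 = 0.6167 L/s.
Equation of motion (constant flow): PIP = Vt/C + R·V̇ + PEEP.
Vt/C = PIP − R·V̇ − PEEP = 27.0 − 13.8×0.6167 − 10 = 27.0 − 8.51 − 10 = 8.49 cmH2O.
C = Vt / 8.49 = 445 / 8.49 = 52.415 mL/cmH2O.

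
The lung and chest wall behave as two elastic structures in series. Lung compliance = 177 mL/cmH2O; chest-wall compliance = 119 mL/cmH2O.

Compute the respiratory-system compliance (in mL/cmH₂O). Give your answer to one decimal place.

71.2

Lung and chest wall are elastances in series: 1/Crs = 1/CL + 1/Ccw.
1/Crs = 1/177 + 1/119 = 0.01405.
Crs = 71.174 mL/cmH2O.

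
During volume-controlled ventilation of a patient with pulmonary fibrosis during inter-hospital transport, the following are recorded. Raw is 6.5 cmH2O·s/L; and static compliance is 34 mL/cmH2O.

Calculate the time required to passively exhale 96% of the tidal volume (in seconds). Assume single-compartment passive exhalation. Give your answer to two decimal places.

τ = R × C = 6.5 × 34 mL/cmH2O = 6.5 × 0.034 L/cmH2O = 0.221 s.
Exhaled fraction f = 1 − e^(−t/τ) → t = −τ·ln(1 − f) = −0.221·ln(0.04) = 0.7114 s.

0.71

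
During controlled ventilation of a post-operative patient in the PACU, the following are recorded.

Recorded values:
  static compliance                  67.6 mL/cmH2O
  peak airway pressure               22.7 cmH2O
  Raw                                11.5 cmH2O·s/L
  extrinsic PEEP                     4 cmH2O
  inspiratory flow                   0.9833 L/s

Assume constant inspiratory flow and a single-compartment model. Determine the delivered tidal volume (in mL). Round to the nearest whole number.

Equation of motion (constant flow): PIP = Vt/C + R·V̇ + PEEP.
Vt/C = PIP − R·V̇ − PEEP = 22.7 − 11.308 − 4 = 7.392 cmH2O.
Vt = C × 7.392 = 67.6 × 7.392 = 499.7 mL.

500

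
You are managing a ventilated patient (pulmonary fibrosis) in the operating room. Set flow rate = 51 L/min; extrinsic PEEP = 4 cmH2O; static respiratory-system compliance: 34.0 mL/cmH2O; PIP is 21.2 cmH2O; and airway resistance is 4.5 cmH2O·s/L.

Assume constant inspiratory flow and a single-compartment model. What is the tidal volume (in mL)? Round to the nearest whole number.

Flow: 51 L/min ÷ 60 = 0.85 L/s.
Equation of motion (constant flow): PIP = Vt/C + R·V̇ + PEEP.
Vt/C = PIP − R·V̇ − PEEP = 21.2 − 3.825 − 4 = 13.375 cmH2O.
Vt = C × 13.375 = 34.0 × 13.375 = 454.75 mL.

455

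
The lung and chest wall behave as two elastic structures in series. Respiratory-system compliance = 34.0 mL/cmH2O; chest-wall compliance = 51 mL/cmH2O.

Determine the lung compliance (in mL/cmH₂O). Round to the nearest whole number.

102

1/CL = 1/Crs − 1/Ccw.
1/CL = 1/34.0 − 1/51 = 0.009804.
CL = 102.0 mL/cmH2O.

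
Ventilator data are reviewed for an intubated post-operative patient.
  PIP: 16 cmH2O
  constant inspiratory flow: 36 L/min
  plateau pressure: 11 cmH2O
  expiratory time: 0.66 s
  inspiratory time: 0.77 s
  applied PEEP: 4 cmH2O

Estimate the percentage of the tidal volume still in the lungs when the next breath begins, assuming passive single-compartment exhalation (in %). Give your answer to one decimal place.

30.1

Flow: 36 L/min ÷ 60 = 0.6 L/s.
Vt = flow × Ti = 0.6 L/s × 0.77 s × 1000 mL/L = 462.0 mL.
R = (PIP − Pplat)/V̇ = (16 − 11) / 0.6 = 5.0/0.6 = 8.333 cmH2O·s/L.
C = Vt/(Pplat − PEEP) = 462.0 / (11 − 4) = 462.0/7.0 = 66.0 mL/cmH2O.
τ = R × C = 8.333 × 0.066 L/cmH2O = 0.55 s.
Fraction remaining at end-expiration = e^(−Te/τ) = e^(−0.66/0.55) = 0.3012 → 30.12%.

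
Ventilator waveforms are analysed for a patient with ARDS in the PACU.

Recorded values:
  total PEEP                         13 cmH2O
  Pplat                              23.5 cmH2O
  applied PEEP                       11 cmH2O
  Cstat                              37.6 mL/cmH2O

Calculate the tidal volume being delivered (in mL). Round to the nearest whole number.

End-expiratory occlusion gives total PEEP = 13 cmH2O (intrinsic PEEP = 13 − 11 = 2). Use total PEEP for the elastic gradient.
Vt = Cstat × (Pplat − PEEPtotal) = 37.6 × (23.5 − 13) = 37.6 × 10.5 = 394.8 mL.

395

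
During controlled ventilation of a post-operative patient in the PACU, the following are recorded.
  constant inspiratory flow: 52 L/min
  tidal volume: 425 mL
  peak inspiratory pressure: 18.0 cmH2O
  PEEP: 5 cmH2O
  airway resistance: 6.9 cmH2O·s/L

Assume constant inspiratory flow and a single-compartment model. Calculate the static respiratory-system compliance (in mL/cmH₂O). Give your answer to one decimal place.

60.5

Flow: 52 L/min ÷ 60 = 0.8667 L/s.
Equation of motion (constant flow): PIP = Vt/C + R·V̇ + PEEP.
Vt/C = PIP − R·V̇ − PEEP = 18.0 − 6.9×0.8667 − 5 = 18.0 − 5.98 − 5 = 7.02 cmH2O.
C = Vt / 7.02 = 425 / 7.02 = 60.541 mL/cmH2O.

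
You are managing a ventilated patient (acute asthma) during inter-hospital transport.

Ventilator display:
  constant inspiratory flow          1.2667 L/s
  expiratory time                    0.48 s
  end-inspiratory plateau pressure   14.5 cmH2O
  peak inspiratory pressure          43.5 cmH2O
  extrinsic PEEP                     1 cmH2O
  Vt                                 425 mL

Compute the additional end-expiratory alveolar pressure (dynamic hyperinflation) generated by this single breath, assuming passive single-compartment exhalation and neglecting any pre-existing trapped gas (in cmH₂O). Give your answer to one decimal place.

R = (PIP − Pplat)/V̇ = (43.5 − 14.5) / 1.2667 = 29.0/1.2667 = 22.894 cmH2O·s/L.
C = Vt/(Pplat − PEEP) = 425.0 / (14.5 − 1) = 425.0/13.5 = 31.481 mL/cmH2O.
τ = R × C = 22.894 × 0.03148 L/cmH2O = 0.7207 s.
Fraction remaining = e^(−Te/τ) = e^(−0.48/0.7207) = 0.5137; trapped volume = 425.0 × 0.5137 = 218.32 mL.
Additional alveolar pressure from trapping ≈ V_trapped / C = 218.32 / 31.481 = 6.935 cmH2O.

6.9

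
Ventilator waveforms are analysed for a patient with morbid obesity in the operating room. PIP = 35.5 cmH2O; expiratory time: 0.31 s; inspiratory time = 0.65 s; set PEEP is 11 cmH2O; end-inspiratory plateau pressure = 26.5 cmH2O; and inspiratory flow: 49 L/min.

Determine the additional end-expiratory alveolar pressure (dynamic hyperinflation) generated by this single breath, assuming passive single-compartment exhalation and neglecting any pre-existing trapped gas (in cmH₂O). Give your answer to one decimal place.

6.8

Flow: 49 L/min ÷ 60 = 0.8167 L/s.
Vt = flow × Ti = 0.8167 L/s × 0.65 s × 1000 mL/L = 530.86 mL.
R = (PIP − Pplat)/V̇ = (35.5 − 26.5) / 0.8167 = 9.0/0.8167 = 11.02 cmH2O·s/L.
C = Vt/(Pplat − PEEP) = 530.86 / (26.5 − 11) = 530.86/15.5 = 34.249 mL/cmH2O.
τ = R × C = 11.02 × 0.03425 L/cmH2O = 0.3774 s.
Fraction remaining = e^(−Te/τ) = e^(−0.31/0.3774) = 0.4398; trapped volume = 530.86 × 0.4398 = 233.47 mL.
Additional alveolar pressure from trapping ≈ V_trapped / C = 233.47 / 34.249 = 6.817 cmH2O.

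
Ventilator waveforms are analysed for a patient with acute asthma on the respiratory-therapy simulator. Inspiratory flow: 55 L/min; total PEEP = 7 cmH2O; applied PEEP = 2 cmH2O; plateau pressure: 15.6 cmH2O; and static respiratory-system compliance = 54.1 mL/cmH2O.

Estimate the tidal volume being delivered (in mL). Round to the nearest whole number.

End-expiratory occlusion gives total PEEP = 7 cmH2O (intrinsic PEEP = 7 − 2 = 5). Use total PEEP for the elastic gradient.
Vt = Cstat × (Pplat − PEEPtotal) = 54.1 × (15.6 − 7) = 54.1 × 8.6 = 465.26 mL.

465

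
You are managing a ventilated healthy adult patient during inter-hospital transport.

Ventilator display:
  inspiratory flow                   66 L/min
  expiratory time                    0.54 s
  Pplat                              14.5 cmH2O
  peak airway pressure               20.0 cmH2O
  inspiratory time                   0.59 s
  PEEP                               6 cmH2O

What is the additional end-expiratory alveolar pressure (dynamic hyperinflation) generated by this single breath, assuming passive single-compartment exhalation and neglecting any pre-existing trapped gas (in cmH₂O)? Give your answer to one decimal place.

2.1

Flow: 66 L/min ÷ 60 = 1.1 L/s.
Vt = flow × Ti = 1.1 L/s × 0.59 s × 1000 mL/L = 649.0 mL.
R = (PIP − Pplat)/V̇ = (20.0 − 14.5) / 1.1 = 5.5/1.1 = 5.0 cmH2O·s/L.
C = Vt/(Pplat − PEEP) = 649.0 / (14.5 − 6) = 649.0/8.5 = 76.353 mL/cmH2O.
τ = R × C = 5.0 × 0.07635 L/cmH2O = 0.3818 s.
Fraction remaining = e^(−Te/τ) = e^(−0.54/0.3818) = 0.2431; trapped volume = 649.0 × 0.2431 = 157.77 mL.
Additional alveolar pressure from trapping ≈ V_trapped / C = 157.77 / 76.353 = 2.066 cmH2O.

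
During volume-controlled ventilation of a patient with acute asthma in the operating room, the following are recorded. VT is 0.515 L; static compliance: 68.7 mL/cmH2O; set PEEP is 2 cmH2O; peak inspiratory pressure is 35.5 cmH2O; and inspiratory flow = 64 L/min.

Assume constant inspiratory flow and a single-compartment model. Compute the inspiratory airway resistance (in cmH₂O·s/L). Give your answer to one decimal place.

Flow: 64 L/min ÷ 60 = 1.0667 L/s.
Equation of motion (constant flow): PIP = Vt/C + R·V̇ + PEEP.
R·V̇ = PIP − Vt/C − PEEP = 35.5 − 515/68.7 − 2 = 35.5 − 7.496 − 2 = 26.004 cmH2O.
R = 26.004 / 1.0667 = 24.378 cmH2O·s/L.

24.4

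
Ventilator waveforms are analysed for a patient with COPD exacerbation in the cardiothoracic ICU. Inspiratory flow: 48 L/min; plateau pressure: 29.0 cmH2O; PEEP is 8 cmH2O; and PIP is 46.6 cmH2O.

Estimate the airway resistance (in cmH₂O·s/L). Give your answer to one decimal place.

22.0

Flow: 48 L/min ÷ 60 = 0.8 L/s.
Raw = (PIP − Pplat) / flow = (46.6 − 29.0) / 0.8 = 17.6 / 0.8 = 22.0 cmH2O·s/L.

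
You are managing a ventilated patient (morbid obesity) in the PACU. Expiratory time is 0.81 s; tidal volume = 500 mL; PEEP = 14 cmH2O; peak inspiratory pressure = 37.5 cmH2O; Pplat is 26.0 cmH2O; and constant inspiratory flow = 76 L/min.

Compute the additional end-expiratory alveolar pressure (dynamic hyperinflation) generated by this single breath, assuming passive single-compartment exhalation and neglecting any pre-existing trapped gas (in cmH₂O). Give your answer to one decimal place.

Flow: 76 L/min ÷ 60 = 1.2667 L/s.
R = (PIP − Pplat)/V̇ = (37.5 − 26.0) / 1.2667 = 11.5/1.2667 = 9.079 cmH2O·s/L.
C = Vt/(Pplat − PEEP) = 500.0 / (26.0 − 14) = 500.0/12.0 = 41.667 mL/cmH2O.
τ = R × C = 9.079 × 0.04167 L/cmH2O = 0.3783 s.
Fraction remaining = e^(−Te/τ) = e^(−0.81/0.3783) = 0.1175; trapped volume = 500.0 × 0.1175 = 58.75 mL.
Additional alveolar pressure from trapping ≈ V_trapped / C = 58.75 / 41.667 = 1.41 cmH2O.

1.4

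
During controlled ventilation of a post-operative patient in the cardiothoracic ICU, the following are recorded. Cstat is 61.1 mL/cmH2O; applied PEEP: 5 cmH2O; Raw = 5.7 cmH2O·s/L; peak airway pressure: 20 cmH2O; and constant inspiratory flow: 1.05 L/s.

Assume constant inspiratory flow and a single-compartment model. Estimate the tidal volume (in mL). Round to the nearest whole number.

Equation of motion (constant flow): PIP = Vt/C + R·V̇ + PEEP.
Vt/C = PIP − R·V̇ − PEEP = 20 − 5.985 − 5 = 9.015 cmH2O.
Vt = C × 9.015 = 61.1 × 9.015 = 550.82 mL.

551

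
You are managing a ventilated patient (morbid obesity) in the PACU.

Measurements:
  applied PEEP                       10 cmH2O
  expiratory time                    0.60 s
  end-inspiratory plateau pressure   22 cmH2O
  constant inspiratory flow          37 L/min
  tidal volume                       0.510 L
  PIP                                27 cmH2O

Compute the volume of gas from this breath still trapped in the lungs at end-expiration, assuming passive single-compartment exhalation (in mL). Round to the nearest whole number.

Flow: 37 L/min ÷ 60 = 0.6167 L/s.
R = (PIP − Pplat)/V̇ = (27 − 22) / 0.6167 = 5.0/0.6167 = 8.108 cmH2O·s/L.
C = Vt/(Pplat − PEEP) = 510.0 / (22 − 10) = 510.0/12.0 = 42.5 mL/cmH2O.
τ = R × C = 8.108 × 0.0425 L/cmH2O = 0.3446 s.
Fraction remaining = e^(−Te/τ) = e^(−0.60/0.3446) = 0.1753.
Trapped volume = 510.0 × 0.1753 = 89.403 mL.

89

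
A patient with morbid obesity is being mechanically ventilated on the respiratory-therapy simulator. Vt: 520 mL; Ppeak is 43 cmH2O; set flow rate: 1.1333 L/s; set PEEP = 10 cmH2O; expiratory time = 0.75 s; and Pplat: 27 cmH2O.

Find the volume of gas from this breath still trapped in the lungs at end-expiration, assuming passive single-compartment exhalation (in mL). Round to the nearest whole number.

92

R = (PIP − Pplat)/V̇ = (43 − 27) / 1.1333 = 16.0/1.1333 = 14.118 cmH2O·s/L.
C = Vt/(Pplat − PEEP) = 520.0 / (27 − 10) = 520.0/17.0 = 30.588 mL/cmH2O.
τ = R × C = 14.118 × 0.03059 L/cmH2O = 0.4319 s.
Fraction remaining = e^(−Te/τ) = e^(−0.75/0.4319) = 0.1761.
Trapped volume = 520.0 × 0.1761 = 91.572 mL.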